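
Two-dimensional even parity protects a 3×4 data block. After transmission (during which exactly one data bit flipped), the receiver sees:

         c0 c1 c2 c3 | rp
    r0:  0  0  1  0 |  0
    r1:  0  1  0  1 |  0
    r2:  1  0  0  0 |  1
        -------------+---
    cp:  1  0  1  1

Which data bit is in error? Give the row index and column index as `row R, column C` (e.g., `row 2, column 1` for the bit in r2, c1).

Recompute each row's even parity and compare to rp:
  r0: data parity 1, sent rp 0 → mismatch
  r1: data parity 0, sent rp 0 → ok
  r2: data parity 1, sent rp 1 → ok
Recompute each column's even parity and compare to cp:
  c0: data parity 1, sent cp 1 → ok
  c1: data parity 1, sent cp 0 → mismatch
  c2: data parity 1, sent cp 1 → ok
  c3: data parity 1, sent cp 1 → ok
Exactly one row (r0) and one column (c1) fail → the flipped bit is at their intersection.

row 0, column 1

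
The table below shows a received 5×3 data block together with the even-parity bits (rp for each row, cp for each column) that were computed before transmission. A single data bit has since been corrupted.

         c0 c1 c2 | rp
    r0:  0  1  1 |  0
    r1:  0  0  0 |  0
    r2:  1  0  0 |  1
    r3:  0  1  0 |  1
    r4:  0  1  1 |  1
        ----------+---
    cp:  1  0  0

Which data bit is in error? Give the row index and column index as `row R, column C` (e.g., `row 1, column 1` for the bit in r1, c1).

Recompute each row's even parity and compare to rp:
  r0: data parity 0, sent rp 0 → ok
  r1: data parity 0, sent rp 0 → ok
  r2: data parity 1, sent rp 1 → ok
  r3: data parity 1, sent rp 1 → ok
  r4: data parity 0, sent rp 1 → mismatch
Recompute each column's even parity and compare to cp:
  c0: data parity 1, sent cp 1 → ok
  c1: data parity 1, sent cp 0 → mismatch
  c2: data parity 0, sent cp 0 → ok
Exactly one row (r4) and one column (c1) fail → the flipped bit is at their intersection.

row 4, column 1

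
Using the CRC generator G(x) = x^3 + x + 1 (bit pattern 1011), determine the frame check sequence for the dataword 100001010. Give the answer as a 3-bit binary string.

101

Append 3 zeros: 100001010000. Divide by 1011 (XOR where the leading bit is 1):
  pos 0: 1000 XOR 1011 = 0011
  pos 2: 1101 XOR 1011 = 0110
  pos 3: 1100 XOR 1011 = 0111
  pos 4: 1111 XOR 1011 = 0100
  pos 5: 1000 XOR 1011 = 0011
  pos 7: 1100 XOR 1011 = 0111
  pos 8: 1110 XOR 1011 = 0101
Remainder (last 3 bits) = 101. This is the CRC / FCS.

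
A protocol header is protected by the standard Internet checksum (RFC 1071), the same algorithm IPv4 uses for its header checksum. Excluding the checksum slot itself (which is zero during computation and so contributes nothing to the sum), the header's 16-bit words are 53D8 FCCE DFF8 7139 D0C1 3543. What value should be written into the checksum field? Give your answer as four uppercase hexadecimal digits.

5821

One's-complement addition (fold any carry out of bit 15 back into bit 0):
  0x53D8 + 0xFCCE = 0x150A6 → wrap carry → 0x50A7
  0x50A7 + 0xDFF8 = 0x1309F → wrap carry → 0x30A0
  0x30A0 + 0x7139 = 0x0A1D9
  0xA1D9 + 0xD0C1 = 0x1729A → wrap carry → 0x729B
  0x729B + 0x3543 = 0x0A7DE
One's-complement sum = 0xA7DE.
Checksum = ~0xA7DE & 0xFFFF = 0x5821.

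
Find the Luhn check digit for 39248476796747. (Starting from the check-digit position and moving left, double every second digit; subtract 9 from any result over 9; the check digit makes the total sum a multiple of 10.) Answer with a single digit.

Partial digits right→left: 7 4 7 6 9 7 6 7 4 8 4 2 9 3
Double every second digit counting from the check-digit position (so the 1st, 3rd, 5th, ... of the partial from the right).
  doubled (with −9 where >9): 5 5 9 3 8 8 9 → sum 47
  kept as-is: 4 6 7 7 8 2 3 → sum 37
Total = 47 + 37 = 84.
Check digit = (10 − (84 mod 10)) mod 10 = 6.

6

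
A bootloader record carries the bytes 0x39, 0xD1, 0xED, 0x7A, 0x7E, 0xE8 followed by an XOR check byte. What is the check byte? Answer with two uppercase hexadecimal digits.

XOR the bytes together:
  start with 0x39
  0x39 ⊕ 0xD1 = 0xE8
  0xE8 ⊕ 0xED = 0x05
  0x05 ⊕ 0x7A = 0x7F
  0x7F ⊕ 0x7E = 0x01
  0x01 ⊕ 0xE8 = 0xE9

E9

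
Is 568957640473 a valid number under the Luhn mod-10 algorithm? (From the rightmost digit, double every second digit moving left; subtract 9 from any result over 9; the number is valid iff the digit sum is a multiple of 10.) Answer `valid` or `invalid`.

valid

From the right, keep odd positions and double even positions (subtract 9 from any doubled value over 9):
  doubled (positions 2,4,...): 5 0 3 1 7 1 → sum 17
  kept (positions 1,3,...): 3 4 4 7 9 6 → sum 33
Total = 50.
50 mod 10 = 0, so the number is valid.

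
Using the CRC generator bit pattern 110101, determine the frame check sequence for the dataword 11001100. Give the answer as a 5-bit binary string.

Append 5 zeros: 1100110000000. Divide by 110101 (XOR where the leading bit is 1):
  pos 0: 110011 XOR 110101 = 000110
  pos 3: 110000 XOR 110101 = 000101
  pos 6: 101000 XOR 110101 = 011101
  pos 7: 111010 XOR 110101 = 001111
Remainder (last 5 bits) = 01111. This is the CRC / FCS.

01111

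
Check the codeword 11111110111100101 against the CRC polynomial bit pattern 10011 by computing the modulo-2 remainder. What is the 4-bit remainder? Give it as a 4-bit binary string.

0000

Modulo-2 division of 11111110111100101 by 10011:
  pos 0: 11111 XOR 10011 = 01100
  pos 1: 11001 XOR 10011 = 01010
  pos 2: 10101 XOR 10011 = 00110
  pos 4: 11001 XOR 10011 = 01010
  pos 5: 10101 XOR 10011 = 00110
  pos 7: 11011 XOR 10011 = 01000
  pos 8: 10000 XOR 10011 = 00011
  pos 11: 11010 XOR 10011 = 01001
  pos 12: 10011 XOR 10011 = 00000
Remainder = 0000 (zero — the frame passes the CRC check).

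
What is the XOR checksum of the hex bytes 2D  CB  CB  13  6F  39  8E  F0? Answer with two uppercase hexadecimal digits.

16

XOR the bytes together:
  start with 0x2D
  0x2D ⊕ 0xCB = 0xE6
  0xE6 ⊕ 0xCB = 0x2D
  0x2D ⊕ 0x13 = 0x3E
  0x3E ⊕ 0x6F = 0x51
  0x51 ⊕ 0x39 = 0x68
  0x68 ⊕ 0x8E = 0xE6
  0xE6 ⊕ 0xF0 = 0x16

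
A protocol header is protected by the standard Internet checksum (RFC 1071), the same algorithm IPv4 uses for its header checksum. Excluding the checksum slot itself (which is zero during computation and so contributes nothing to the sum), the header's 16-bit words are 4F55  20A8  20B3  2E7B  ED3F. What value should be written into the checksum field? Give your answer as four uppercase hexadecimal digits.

One's-complement addition (fold any carry out of bit 15 back into bit 0):
  0x4F55 + 0x20A8 = 0x06FFD
  0x6FFD + 0x20B3 = 0x090B0
  0x90B0 + 0x2E7B = 0x0BF2B
  0xBF2B + 0xED3F = 0x1AC6A → wrap carry → 0xAC6B
One's-complement sum = 0xAC6B.
Checksum = ~0xAC6B & 0xFFFF = 0x5394.

5394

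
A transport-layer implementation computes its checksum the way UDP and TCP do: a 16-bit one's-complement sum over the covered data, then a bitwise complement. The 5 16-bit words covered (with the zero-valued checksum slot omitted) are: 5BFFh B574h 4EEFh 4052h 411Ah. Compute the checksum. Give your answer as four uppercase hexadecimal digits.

One's-complement addition (fold any carry out of bit 15 back into bit 0):
  0x5BFF + 0xB574 = 0x11173 → wrap carry → 0x1174
  0x1174 + 0x4EEF = 0x06063
  0x6063 + 0x4052 = 0x0A0B5
  0xA0B5 + 0x411A = 0x0E1CF
One's-complement sum = 0xE1CF.
Checksum = ~0xE1CF & 0xFFFF = 0x1E30.

1E30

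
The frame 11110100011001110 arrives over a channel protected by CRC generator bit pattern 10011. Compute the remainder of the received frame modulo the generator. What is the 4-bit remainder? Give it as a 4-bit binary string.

0000

Modulo-2 division of 11110100011001110 by 10011:
  pos 0: 11110 XOR 10011 = 01101
  pos 1: 11011 XOR 10011 = 01000
  pos 2: 10000 XOR 10011 = 00011
  pos 5: 11001 XOR 10011 = 01010
  pos 6: 10101 XOR 10011 = 00110
  pos 8: 11000 XOR 10011 = 01011
  pos 9: 10111 XOR 10011 = 00100
  pos 11: 10011 XOR 10011 = 00000
Remainder = 0000 (zero — the frame passes the CRC check).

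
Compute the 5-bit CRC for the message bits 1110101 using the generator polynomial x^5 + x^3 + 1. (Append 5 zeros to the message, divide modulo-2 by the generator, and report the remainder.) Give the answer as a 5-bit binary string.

Append 5 zeros: 111010100000. Divide by 101001 (XOR where the leading bit is 1):
  pos 0: 111010 XOR 101001 = 010011
  pos 1: 100111 XOR 101001 = 001110
  pos 3: 111000 XOR 101001 = 010001
  pos 4: 100010 XOR 101001 = 001011
  pos 6: 101100 XOR 101001 = 000101
Remainder (last 5 bits) = 00101. This is the CRC / FCS.

00101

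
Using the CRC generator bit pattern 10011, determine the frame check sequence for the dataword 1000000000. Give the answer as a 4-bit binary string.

Append 4 zeros: 10000000000000. Divide by 10011 (XOR where the leading bit is 1):
  pos 0: 10000 XOR 10011 = 00011
  pos 3: 11000 XOR 10011 = 01011
  pos 4: 10110 XOR 10011 = 00101
  pos 6: 10100 XOR 10011 = 00111
  pos 8: 11100 XOR 10011 = 01111
  pos 9: 11110 XOR 10011 = 01101
Remainder (last 4 bits) = 1101. This is the CRC / FCS.

1101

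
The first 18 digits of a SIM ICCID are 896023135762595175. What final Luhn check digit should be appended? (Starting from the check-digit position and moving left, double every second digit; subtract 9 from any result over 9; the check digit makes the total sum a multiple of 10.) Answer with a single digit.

3

Partial digits right→left: 5 7 1 5 9 5 2 6 7 5 3 1 3 2 0 6 9 8
Double every second digit counting from the check-digit position (so the 1st, 3rd, 5th, ... of the partial from the right).
  doubled (with −9 where >9): 1 2 9 4 5 6 6 0 9 → sum 42
  kept as-is: 7 5 5 6 5 1 2 6 8 → sum 45
Total = 42 + 45 = 87.
Check digit = (10 − (87 mod 10)) mod 10 = 3.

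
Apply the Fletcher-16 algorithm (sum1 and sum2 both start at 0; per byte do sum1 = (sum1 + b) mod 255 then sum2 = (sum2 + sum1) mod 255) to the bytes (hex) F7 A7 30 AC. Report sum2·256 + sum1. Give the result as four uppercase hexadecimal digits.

Running sums (mod 255):
  after byte 0 (F7): sum1=247, sum2=247
  after byte 1 (A7): sum1=159, sum2=151
  after byte 2 (30): sum1=207, sum2=103
  after byte 3 (AC): sum1=124, sum2=227
Checksum = sum2·256 + sum1 = 227·256 + 124 = 58236 = 0xE37C.

E37C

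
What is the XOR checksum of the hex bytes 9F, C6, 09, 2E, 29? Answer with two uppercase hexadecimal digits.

XOR the bytes together:
  start with 0x9F
  0x9F ⊕ 0xC6 = 0x59
  0x59 ⊕ 0x09 = 0x50
  0x50 ⊕ 0x2E = 0x7E
  0x7E ⊕ 0x29 = 0x57

57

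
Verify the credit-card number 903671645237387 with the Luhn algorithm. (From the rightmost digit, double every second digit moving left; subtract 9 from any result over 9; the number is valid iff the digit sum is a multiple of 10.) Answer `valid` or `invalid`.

invalid

From the right, keep odd positions and double even positions (subtract 9 from any doubled value over 9):
  doubled (positions 2,4,...): 7 5 4 8 2 3 0 → sum 29
  kept (positions 1,3,...): 7 3 3 5 6 7 3 9 → sum 43
Total = 72.
72 mod 10 = 2, so the number is invalid.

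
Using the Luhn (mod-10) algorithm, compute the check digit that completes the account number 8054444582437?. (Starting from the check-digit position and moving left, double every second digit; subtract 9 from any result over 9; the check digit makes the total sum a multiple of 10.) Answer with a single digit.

Partial digits right→left: 7 3 4 2 8 5 4 4 4 4 5 0 8
Double every second digit counting from the check-digit position (so the 1st, 3rd, 5th, ... of the partial from the right).
  doubled (with −9 where >9): 5 8 7 8 8 1 7 → sum 44
  kept as-is: 3 2 5 4 4 0 → sum 18
Total = 44 + 18 = 62.
Check digit = (10 − (62 mod 10)) mod 10 = 8.

8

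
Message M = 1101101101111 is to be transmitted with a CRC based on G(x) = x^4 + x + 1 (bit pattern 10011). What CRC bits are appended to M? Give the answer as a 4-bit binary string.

Append 4 zeros: 11011011011110000. Divide by 10011 (XOR where the leading bit is 1):
  pos 0: 11011 XOR 10011 = 01000
  pos 1: 10000 XOR 10011 = 00011
  pos 4: 11110 XOR 10011 = 01101
  pos 5: 11011 XOR 10011 = 01000
  pos 6: 10001 XOR 10011 = 00010
  pos 9: 10110 XOR 10011 = 00101
  pos 11: 10100 XOR 10011 = 00111
Remainder (last 4 bits) = 1110. This is the CRC / FCS.

1110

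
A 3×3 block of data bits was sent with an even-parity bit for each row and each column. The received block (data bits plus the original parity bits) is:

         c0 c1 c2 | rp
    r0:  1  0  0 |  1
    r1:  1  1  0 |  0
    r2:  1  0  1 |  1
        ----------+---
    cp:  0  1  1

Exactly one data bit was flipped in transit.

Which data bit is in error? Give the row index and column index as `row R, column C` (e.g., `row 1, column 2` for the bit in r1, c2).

Recompute each row's even parity and compare to rp:
  r0: data parity 1, sent rp 1 → ok
  r1: data parity 0, sent rp 0 → ok
  r2: data parity 0, sent rp 1 → mismatch
Recompute each column's even parity and compare to cp:
  c0: data parity 1, sent cp 0 → mismatch
  c1: data parity 1, sent cp 1 → ok
  c2: data parity 1, sent cp 1 → ok
Exactly one row (r2) and one column (c0) fail → the flipped bit is at their intersection.

row 2, column 0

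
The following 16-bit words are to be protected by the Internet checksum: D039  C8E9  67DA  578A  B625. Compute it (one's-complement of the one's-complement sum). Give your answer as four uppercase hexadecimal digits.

One's-complement addition (fold any carry out of bit 15 back into bit 0):
  0xD039 + 0xC8E9 = 0x19922 → wrap carry → 0x9923
  0x9923 + 0x67DA = 0x100FD → wrap carry → 0x00FE
  0x00FE + 0x578A = 0x05888
  0x5888 + 0xB625 = 0x10EAD → wrap carry → 0x0EAE
One's-complement sum = 0x0EAE.
Checksum = ~0x0EAE & 0xFFFF = 0xF151.

F151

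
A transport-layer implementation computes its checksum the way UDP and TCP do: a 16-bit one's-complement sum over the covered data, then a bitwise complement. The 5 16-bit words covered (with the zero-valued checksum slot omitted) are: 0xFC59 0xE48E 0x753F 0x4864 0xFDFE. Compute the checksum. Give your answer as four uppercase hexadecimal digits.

One's-complement addition (fold any carry out of bit 15 back into bit 0):
  0xFC59 + 0xE48E = 0x1E0E7 → wrap carry → 0xE0E8
  0xE0E8 + 0x753F = 0x15627 → wrap carry → 0x5628
  0x5628 + 0x4864 = 0x09E8C
  0x9E8C + 0xFDFE = 0x19C8A → wrap carry → 0x9C8B
One's-complement sum = 0x9C8B.
Checksum = ~0x9C8B & 0xFFFF = 0x6374.

6374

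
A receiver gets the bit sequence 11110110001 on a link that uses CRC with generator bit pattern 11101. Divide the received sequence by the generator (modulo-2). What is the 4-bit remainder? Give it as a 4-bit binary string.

0100

Modulo-2 division of 11110110001 by 11101:
  pos 0: 11110 XOR 11101 = 00011
  pos 3: 11110 XOR 11101 = 00011
  pos 6: 11001 XOR 11101 = 00100
Remainder = 0100 (nonzero — an error is detected).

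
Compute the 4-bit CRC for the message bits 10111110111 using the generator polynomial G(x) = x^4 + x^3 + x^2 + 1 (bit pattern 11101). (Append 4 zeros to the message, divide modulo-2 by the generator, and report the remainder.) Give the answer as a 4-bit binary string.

0001

Append 4 zeros: 101111101110000. Divide by 11101 (XOR where the leading bit is 1):
  pos 0: 10111 XOR 11101 = 01010
  pos 1: 10101 XOR 11101 = 01000
  pos 2: 10001 XOR 11101 = 01100
  pos 3: 11000 XOR 11101 = 00101
  pos 5: 10111 XOR 11101 = 01010
  pos 6: 10101 XOR 11101 = 01000
  pos 7: 10000 XOR 11101 = 01101
  pos 8: 11010 XOR 11101 = 00111
  pos 10: 11100 XOR 11101 = 00001
Remainder (last 4 bits) = 0001. This is the CRC / FCS.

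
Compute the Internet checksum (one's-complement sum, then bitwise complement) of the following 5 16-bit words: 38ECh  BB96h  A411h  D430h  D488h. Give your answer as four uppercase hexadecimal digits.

One's-complement addition (fold any carry out of bit 15 back into bit 0):
  0x38EC + 0xBB96 = 0x0F482
  0xF482 + 0xA411 = 0x19893 → wrap carry → 0x9894
  0x9894 + 0xD430 = 0x16CC4 → wrap carry → 0x6CC5
  0x6CC5 + 0xD488 = 0x1414D → wrap carry → 0x414E
One's-complement sum = 0x414E.
Checksum = ~0x414E & 0xFFFF = 0xBEB1.

BEB1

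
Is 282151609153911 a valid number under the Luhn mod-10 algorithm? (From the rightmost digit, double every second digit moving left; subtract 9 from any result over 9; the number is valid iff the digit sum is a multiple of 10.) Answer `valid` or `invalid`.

From the right, keep odd positions and double even positions (subtract 9 from any doubled value over 9):
  doubled (positions 2,4,...): 2 6 2 0 2 2 7 → sum 21
  kept (positions 1,3,...): 1 9 5 9 6 5 2 2 → sum 39
Total = 60.
60 mod 10 = 0, so the number is valid.

valid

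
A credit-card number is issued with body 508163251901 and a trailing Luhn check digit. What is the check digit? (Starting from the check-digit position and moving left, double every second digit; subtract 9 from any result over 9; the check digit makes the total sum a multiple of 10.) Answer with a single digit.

8

Partial digits right→left: 1 0 9 1 5 2 3 6 1 8 0 5
Double every second digit counting from the check-digit position (so the 1st, 3rd, 5th, ... of the partial from the right).
  doubled (with −9 where >9): 2 9 1 6 2 0 → sum 20
  kept as-is: 0 1 2 6 8 5 → sum 22
Total = 20 + 22 = 42.
Check digit = (10 − (42 mod 10)) mod 10 = 8.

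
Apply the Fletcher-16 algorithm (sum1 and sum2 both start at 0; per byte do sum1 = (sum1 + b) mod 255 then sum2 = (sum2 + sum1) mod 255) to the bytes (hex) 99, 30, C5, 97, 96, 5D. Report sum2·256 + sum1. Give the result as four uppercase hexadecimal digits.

F21B

Running sums (mod 255):
  after byte 0 (99): sum1=153, sum2=153
  after byte 1 (30): sum1=201, sum2=99
  after byte 2 (C5): sum1=143, sum2=242
  after byte 3 (97): sum1=39, sum2=26
  after byte 4 (96): sum1=189, sum2=215
  after byte 5 (5D): sum1=27, sum2=242
Checksum = sum2·256 + sum1 = 242·256 + 27 = 61979 = 0xF21B.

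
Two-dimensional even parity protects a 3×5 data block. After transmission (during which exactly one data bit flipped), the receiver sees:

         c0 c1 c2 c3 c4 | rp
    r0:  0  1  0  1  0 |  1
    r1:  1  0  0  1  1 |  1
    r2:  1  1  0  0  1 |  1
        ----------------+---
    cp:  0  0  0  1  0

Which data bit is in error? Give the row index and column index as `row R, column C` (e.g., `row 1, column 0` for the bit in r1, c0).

Recompute each row's even parity and compare to rp:
  r0: data parity 0, sent rp 1 → mismatch
  r1: data parity 1, sent rp 1 → ok
  r2: data parity 1, sent rp 1 → ok
Recompute each column's even parity and compare to cp:
  c0: data parity 0, sent cp 0 → ok
  c1: data parity 0, sent cp 0 → ok
  c2: data parity 0, sent cp 0 → ok
  c3: data parity 0, sent cp 1 → mismatch
  c4: data parity 0, sent cp 0 → ok
Exactly one row (r0) and one column (c3) fail → the flipped bit is at their intersection.

row 0, column 3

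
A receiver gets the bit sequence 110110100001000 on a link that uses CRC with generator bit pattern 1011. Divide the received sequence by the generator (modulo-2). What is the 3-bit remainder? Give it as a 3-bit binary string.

000

Modulo-2 division of 110110100001000 by 1011:
  pos 0: 1101 XOR 1011 = 0110
  pos 1: 1101 XOR 1011 = 0110
  pos 2: 1100 XOR 1011 = 0111
  pos 3: 1111 XOR 1011 = 0100
  pos 4: 1000 XOR 1011 = 0011
  pos 6: 1100 XOR 1011 = 0111
  pos 7: 1110 XOR 1011 = 0101
  pos 8: 1011 XOR 1011 = 0000
Remainder = 000 (zero — the frame passes the CRC check).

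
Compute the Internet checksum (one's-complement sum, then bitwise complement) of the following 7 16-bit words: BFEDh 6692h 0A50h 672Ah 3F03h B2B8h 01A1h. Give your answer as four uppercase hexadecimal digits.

74A8

One's-complement addition (fold any carry out of bit 15 back into bit 0):
  0xBFED + 0x6692 = 0x1267F → wrap carry → 0x2680
  0x2680 + 0x0A50 = 0x030D0
  0x30D0 + 0x672A = 0x097FA
  0x97FA + 0x3F03 = 0x0D6FD
  0xD6FD + 0xB2B8 = 0x189B5 → wrap carry → 0x89B6
  0x89B6 + 0x01A1 = 0x08B57
One's-complement sum = 0x8B57.
Checksum = ~0x8B57 & 0xFFFF = 0x74A8.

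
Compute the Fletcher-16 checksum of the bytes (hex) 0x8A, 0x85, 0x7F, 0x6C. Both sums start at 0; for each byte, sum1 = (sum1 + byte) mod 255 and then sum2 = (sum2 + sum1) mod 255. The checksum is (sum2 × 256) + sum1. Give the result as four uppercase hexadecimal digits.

26FB

Running sums (mod 255):
  after byte 0 (0x8A): sum1=138, sum2=138
  after byte 1 (0x85): sum1=16, sum2=154
  after byte 2 (0x7F): sum1=143, sum2=42
  after byte 3 (0x6C): sum1=251, sum2=38
Checksum = sum2·256 + sum1 = 38·256 + 251 = 9979 = 0x26FB.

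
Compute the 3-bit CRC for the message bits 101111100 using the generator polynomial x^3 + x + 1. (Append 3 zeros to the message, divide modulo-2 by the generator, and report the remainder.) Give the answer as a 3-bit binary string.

Append 3 zeros: 101111100000. Divide by 1011 (XOR where the leading bit is 1):
  pos 0: 1011 XOR 1011 = 0000
  pos 4: 1110 XOR 1011 = 0101
  pos 5: 1010 XOR 1011 = 0001
  pos 8: 1000 XOR 1011 = 0011
Remainder (last 3 bits) = 011. This is the CRC / FCS.

011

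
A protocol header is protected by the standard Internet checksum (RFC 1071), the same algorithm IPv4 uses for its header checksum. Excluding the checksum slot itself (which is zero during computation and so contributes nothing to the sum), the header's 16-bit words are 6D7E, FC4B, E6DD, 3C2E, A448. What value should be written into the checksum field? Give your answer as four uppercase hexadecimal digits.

One's-complement addition (fold any carry out of bit 15 back into bit 0):
  0x6D7E + 0xFC4B = 0x169C9 → wrap carry → 0x69CA
  0x69CA + 0xE6DD = 0x150A7 → wrap carry → 0x50A8
  0x50A8 + 0x3C2E = 0x08CD6
  0x8CD6 + 0xA448 = 0x1311E → wrap carry → 0x311F
One's-complement sum = 0x311F.
Checksum = ~0x311F & 0xFFFF = 0xCEE0.

CEE0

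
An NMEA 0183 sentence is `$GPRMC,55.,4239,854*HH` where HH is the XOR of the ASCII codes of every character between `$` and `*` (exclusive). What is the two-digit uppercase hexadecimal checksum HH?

XOR the ASCII codes of the payload characters:
  'G' = 0x47 → acc = 0x47
  'P' = 0x50 → acc = 0x17
  'R' = 0x52 → acc = 0x45
  'M' = 0x4D → acc = 0x08
  'C' = 0x43 → acc = 0x4B
  ',' = 0x2C → acc = 0x67
  '5' = 0x35 → acc = 0x52
  '5' = 0x35 → acc = 0x67
  '.' = 0x2E → acc = 0x49
  ',' = 0x2C → acc = 0x65
  '4' = 0x34 → acc = 0x51
  '2' = 0x32 → acc = 0x63
  '3' = 0x33 → acc = 0x50
  '9' = 0x39 → acc = 0x69
  ',' = 0x2C → acc = 0x45
  '8' = 0x38 → acc = 0x7D
  '5' = 0x35 → acc = 0x48
  '4' = 0x34 → acc = 0x7C
Checksum = 0x7C.

7C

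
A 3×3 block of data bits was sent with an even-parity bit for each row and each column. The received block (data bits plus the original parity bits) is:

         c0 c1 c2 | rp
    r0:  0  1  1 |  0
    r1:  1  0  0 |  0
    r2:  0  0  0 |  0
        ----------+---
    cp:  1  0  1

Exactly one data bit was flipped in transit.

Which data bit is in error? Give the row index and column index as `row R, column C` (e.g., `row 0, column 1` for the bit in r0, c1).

row 1, column 1

Recompute each row's even parity and compare to rp:
  r0: data parity 0, sent rp 0 → ok
  r1: data parity 1, sent rp 0 → mismatch
  r2: data parity 0, sent rp 0 → ok
Recompute each column's even parity and compare to cp:
  c0: data parity 1, sent cp 1 → ok
  c1: data parity 1, sent cp 0 → mismatch
  c2: data parity 1, sent cp 1 → ok
Exactly one row (r1) and one column (c1) fail → the flipped bit is at their intersection.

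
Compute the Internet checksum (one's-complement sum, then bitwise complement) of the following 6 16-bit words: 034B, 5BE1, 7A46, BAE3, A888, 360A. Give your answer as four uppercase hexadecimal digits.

8D16

One's-complement addition (fold any carry out of bit 15 back into bit 0):
  0x034B + 0x5BE1 = 0x05F2C
  0x5F2C + 0x7A46 = 0x0D972
  0xD972 + 0xBAE3 = 0x19455 → wrap carry → 0x9456
  0x9456 + 0xA888 = 0x13CDE → wrap carry → 0x3CDF
  0x3CDF + 0x360A = 0x072E9
One's-complement sum = 0x72E9.
Checksum = ~0x72E9 & 0xFFFF = 0x8D16.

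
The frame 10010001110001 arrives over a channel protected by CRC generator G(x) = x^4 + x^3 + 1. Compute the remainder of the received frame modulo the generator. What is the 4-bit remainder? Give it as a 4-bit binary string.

Modulo-2 division of 10010001110001 by 11001:
  pos 0: 10010 XOR 11001 = 01011
  pos 1: 10110 XOR 11001 = 01111
  pos 2: 11110 XOR 11001 = 00111
  pos 4: 11111 XOR 11001 = 00110
  pos 6: 11010 XOR 11001 = 00011
  pos 9: 11001 XOR 11001 = 00000
Remainder = 0000 (zero — the frame passes the CRC check).

0000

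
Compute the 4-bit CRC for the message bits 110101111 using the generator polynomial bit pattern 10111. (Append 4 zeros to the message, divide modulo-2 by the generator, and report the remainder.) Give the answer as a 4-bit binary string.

Append 4 zeros: 1101011110000. Divide by 10111 (XOR where the leading bit is 1):
  pos 0: 11010 XOR 10111 = 01101
  pos 1: 11011 XOR 10111 = 01100
  pos 2: 11001 XOR 10111 = 01110
  pos 3: 11101 XOR 10111 = 01010
  pos 4: 10101 XOR 10111 = 00010
  pos 7: 10000 XOR 10111 = 00111
Remainder (last 4 bits) = 1110. This is the CRC / FCS.

1110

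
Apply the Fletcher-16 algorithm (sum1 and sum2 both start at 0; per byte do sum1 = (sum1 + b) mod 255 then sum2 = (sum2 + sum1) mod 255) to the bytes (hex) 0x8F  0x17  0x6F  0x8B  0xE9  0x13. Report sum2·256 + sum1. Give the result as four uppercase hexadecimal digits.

Running sums (mod 255):
  after byte 0 (0x8F): sum1=143, sum2=143
  after byte 1 (0x17): sum1=166, sum2=54
  after byte 2 (0x6F): sum1=22, sum2=76
  after byte 3 (0x8B): sum1=161, sum2=237
  after byte 4 (0xE9): sum1=139, sum2=121
  after byte 5 (0x13): sum1=158, sum2=24
Checksum = sum2·256 + sum1 = 24·256 + 158 = 6302 = 0x189E.

189E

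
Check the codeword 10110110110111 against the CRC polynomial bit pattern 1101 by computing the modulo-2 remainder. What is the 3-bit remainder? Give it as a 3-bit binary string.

Modulo-2 division of 10110110110111 by 1101:
  pos 0: 1011 XOR 1101 = 0110
  pos 1: 1100 XOR 1101 = 0001
  pos 4: 1110 XOR 1101 = 0011
  pos 6: 1111 XOR 1101 = 0010
  pos 8: 1001 XOR 1101 = 0100
  pos 9: 1001 XOR 1101 = 0100
  pos 10: 1001 XOR 1101 = 0100
Remainder = 100 (nonzero — an error is detected).

100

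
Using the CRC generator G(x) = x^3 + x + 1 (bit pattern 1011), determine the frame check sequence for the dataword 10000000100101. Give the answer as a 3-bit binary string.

010

Append 3 zeros: 10000000100101000. Divide by 1011 (XOR where the leading bit is 1):
  pos 0: 1000 XOR 1011 = 0011
  pos 2: 1100 XOR 1011 = 0111
  pos 3: 1110 XOR 1011 = 0101
  pos 4: 1010 XOR 1011 = 0001
  pos 7: 1100 XOR 1011 = 0111
  pos 8: 1111 XOR 1011 = 0100
  pos 9: 1000 XOR 1011 = 0011
  pos 11: 1110 XOR 1011 = 0101
  pos 12: 1010 XOR 1011 = 0001
Remainder (last 3 bits) = 010. This is the CRC / FCS.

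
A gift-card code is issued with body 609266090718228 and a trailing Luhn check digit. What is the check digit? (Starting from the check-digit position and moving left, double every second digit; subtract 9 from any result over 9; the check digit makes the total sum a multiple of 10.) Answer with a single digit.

8

Partial digits right→left: 8 2 2 8 1 7 0 9 0 6 6 2 9 0 6
Double every second digit counting from the check-digit position (so the 1st, 3rd, 5th, ... of the partial from the right).
  doubled (with −9 where >9): 7 4 2 0 0 3 9 3 → sum 28
  kept as-is: 2 8 7 9 6 2 0 → sum 34
Total = 28 + 34 = 62.
Check digit = (10 − (62 mod 10)) mod 10 = 8.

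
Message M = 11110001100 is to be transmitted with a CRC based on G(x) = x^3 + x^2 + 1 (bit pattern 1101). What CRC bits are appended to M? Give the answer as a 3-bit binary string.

010

Append 3 zeros: 11110001100000. Divide by 1101 (XOR where the leading bit is 1):
  pos 0: 1111 XOR 1101 = 0010
  pos 2: 1000 XOR 1101 = 0101
  pos 3: 1010 XOR 1101 = 0111
  pos 4: 1111 XOR 1101 = 0010
  pos 6: 1010 XOR 1101 = 0111
  pos 7: 1110 XOR 1101 = 0011
  pos 9: 1100 XOR 1101 = 0001
Remainder (last 3 bits) = 010. This is the CRC / FCS.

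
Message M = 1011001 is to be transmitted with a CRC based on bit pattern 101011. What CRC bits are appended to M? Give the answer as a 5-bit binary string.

Append 5 zeros: 101100100000. Divide by 101011 (XOR where the leading bit is 1):
  pos 0: 101100 XOR 101011 = 000111
  pos 3: 111100 XOR 101011 = 010111
  pos 4: 101110 XOR 101011 = 000101
Remainder (last 5 bits) = 10100. This is the CRC / FCS.

10100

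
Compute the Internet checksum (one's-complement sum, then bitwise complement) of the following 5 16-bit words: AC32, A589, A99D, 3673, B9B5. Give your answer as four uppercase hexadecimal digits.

One's-complement addition (fold any carry out of bit 15 back into bit 0):
  0xAC32 + 0xA589 = 0x151BB → wrap carry → 0x51BC
  0x51BC + 0xA99D = 0x0FB59
  0xFB59 + 0x3673 = 0x131CC → wrap carry → 0x31CD
  0x31CD + 0xB9B5 = 0x0EB82
One's-complement sum = 0xEB82.
Checksum = ~0xEB82 & 0xFFFF = 0x147D.

147D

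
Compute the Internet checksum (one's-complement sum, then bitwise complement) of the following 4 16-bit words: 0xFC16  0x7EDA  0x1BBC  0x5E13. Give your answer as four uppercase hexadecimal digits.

0B3F

One's-complement addition (fold any carry out of bit 15 back into bit 0):
  0xFC16 + 0x7EDA = 0x17AF0 → wrap carry → 0x7AF1
  0x7AF1 + 0x1BBC = 0x096AD
  0x96AD + 0x5E13 = 0x0F4C0
One's-complement sum = 0xF4C0.
Checksum = ~0xF4C0 & 0xFFFF = 0x0B3F.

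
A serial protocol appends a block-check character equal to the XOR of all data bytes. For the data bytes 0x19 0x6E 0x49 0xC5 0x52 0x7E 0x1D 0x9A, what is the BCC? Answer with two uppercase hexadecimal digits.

XOR the bytes together:
  start with 0x19
  0x19 ⊕ 0x6E = 0x77
  0x77 ⊕ 0x49 = 0x3E
  0x3E ⊕ 0xC5 = 0xFB
  0xFB ⊕ 0x52 = 0xA9
  0xA9 ⊕ 0x7E = 0xD7
  0xD7 ⊕ 0x1D = 0xCA
  0xCA ⊕ 0x9A = 0x50

50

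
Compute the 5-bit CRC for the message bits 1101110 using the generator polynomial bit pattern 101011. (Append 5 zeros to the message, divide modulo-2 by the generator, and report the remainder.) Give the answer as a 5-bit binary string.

00001

Append 5 zeros: 110111000000. Divide by 101011 (XOR where the leading bit is 1):
  pos 0: 110111 XOR 101011 = 011100
  pos 1: 111000 XOR 101011 = 010011
  pos 2: 100110 XOR 101011 = 001101
  pos 4: 110100 XOR 101011 = 011111
  pos 5: 111110 XOR 101011 = 010101
  pos 6: 101010 XOR 101011 = 000001
Remainder (last 5 bits) = 00001. This is the CRC / FCS.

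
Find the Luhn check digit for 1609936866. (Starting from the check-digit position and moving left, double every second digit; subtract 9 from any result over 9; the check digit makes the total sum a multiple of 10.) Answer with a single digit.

Partial digits right→left: 6 6 8 6 3 9 9 0 6 1
Double every second digit counting from the check-digit position (so the 1st, 3rd, 5th, ... of the partial from the right).
  doubled (with −9 where >9): 3 7 6 9 3 → sum 28
  kept as-is: 6 6 9 0 1 → sum 22
Total = 28 + 22 = 50.
Check digit = (10 − (50 mod 10)) mod 10 = 0.

0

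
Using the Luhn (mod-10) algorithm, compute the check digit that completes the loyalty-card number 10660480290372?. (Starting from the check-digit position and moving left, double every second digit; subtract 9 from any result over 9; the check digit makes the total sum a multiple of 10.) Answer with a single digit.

Partial digits right→left: 2 7 3 0 9 2 0 8 4 0 6 6 0 1
Double every second digit counting from the check-digit position (so the 1st, 3rd, 5th, ... of the partial from the right).
  doubled (with −9 where >9): 4 6 9 0 8 3 0 → sum 30
  kept as-is: 7 0 2 8 0 6 1 → sum 24
Total = 30 + 24 = 54.
Check digit = (10 − (54 mod 10)) mod 10 = 6.

6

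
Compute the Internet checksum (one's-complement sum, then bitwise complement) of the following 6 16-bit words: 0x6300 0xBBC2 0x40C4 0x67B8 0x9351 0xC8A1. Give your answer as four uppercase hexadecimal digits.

One's-complement addition (fold any carry out of bit 15 back into bit 0):
  0x6300 + 0xBBC2 = 0x11EC2 → wrap carry → 0x1EC3
  0x1EC3 + 0x40C4 = 0x05F87
  0x5F87 + 0x67B8 = 0x0C73F
  0xC73F + 0x9351 = 0x15A90 → wrap carry → 0x5A91
  0x5A91 + 0xC8A1 = 0x12332 → wrap carry → 0x2333
One's-complement sum = 0x2333.
Checksum = ~0x2333 & 0xFFFF = 0xDCCC.

DCCC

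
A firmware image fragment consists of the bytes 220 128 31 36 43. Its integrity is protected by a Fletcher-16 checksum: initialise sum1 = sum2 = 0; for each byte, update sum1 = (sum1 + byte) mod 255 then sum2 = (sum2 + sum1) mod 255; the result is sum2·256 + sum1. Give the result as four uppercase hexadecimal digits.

23CB

Running sums (mod 255):
  after byte 0 (220): sum1=220, sum2=220
  after byte 1 (128): sum1=93, sum2=58
  after byte 2 (31): sum1=124, sum2=182
  after byte 3 (36): sum1=160, sum2=87
  after byte 4 (43): sum1=203, sum2=35
Checksum = sum2·256 + sum1 = 35·256 + 203 = 9163 = 0x23CB.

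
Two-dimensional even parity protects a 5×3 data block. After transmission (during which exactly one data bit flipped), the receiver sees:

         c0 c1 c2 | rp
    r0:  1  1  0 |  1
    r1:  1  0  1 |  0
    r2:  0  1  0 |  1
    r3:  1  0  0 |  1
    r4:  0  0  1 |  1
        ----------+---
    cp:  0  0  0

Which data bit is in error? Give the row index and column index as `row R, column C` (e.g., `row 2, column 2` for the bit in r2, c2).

row 0, column 0

Recompute each row's even parity and compare to rp:
  r0: data parity 0, sent rp 1 → mismatch
  r1: data parity 0, sent rp 0 → ok
  r2: data parity 1, sent rp 1 → ok
  r3: data parity 1, sent rp 1 → ok
  r4: data parity 1, sent rp 1 → ok
Recompute each column's even parity and compare to cp:
  c0: data parity 1, sent cp 0 → mismatch
  c1: data parity 0, sent cp 0 → ok
  c2: data parity 0, sent cp 0 → ok
Exactly one row (r0) and one column (c0) fail → the flipped bit is at their intersection.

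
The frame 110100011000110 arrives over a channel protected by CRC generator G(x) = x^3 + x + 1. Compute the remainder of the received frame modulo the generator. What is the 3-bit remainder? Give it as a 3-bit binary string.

Modulo-2 division of 110100011000110 by 1011:
  pos 0: 1101 XOR 1011 = 0110
  pos 1: 1100 XOR 1011 = 0111
  pos 2: 1110 XOR 1011 = 0101
  pos 3: 1010 XOR 1011 = 0001
  pos 6: 1110 XOR 1011 = 0101
  pos 7: 1010 XOR 1011 = 0001
  pos 10: 1011 XOR 1011 = 0000
Remainder = 000 (zero — the frame passes the CRC check).

000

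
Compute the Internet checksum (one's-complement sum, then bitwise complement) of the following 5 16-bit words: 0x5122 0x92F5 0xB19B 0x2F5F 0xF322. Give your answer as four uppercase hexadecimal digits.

One's-complement addition (fold any carry out of bit 15 back into bit 0):
  0x5122 + 0x92F5 = 0x0E417
  0xE417 + 0xB19B = 0x195B2 → wrap carry → 0x95B3
  0x95B3 + 0x2F5F = 0x0C512
  0xC512 + 0xF322 = 0x1B834 → wrap carry → 0xB835
One's-complement sum = 0xB835.
Checksum = ~0xB835 & 0xFFFF = 0x47CA.

47CA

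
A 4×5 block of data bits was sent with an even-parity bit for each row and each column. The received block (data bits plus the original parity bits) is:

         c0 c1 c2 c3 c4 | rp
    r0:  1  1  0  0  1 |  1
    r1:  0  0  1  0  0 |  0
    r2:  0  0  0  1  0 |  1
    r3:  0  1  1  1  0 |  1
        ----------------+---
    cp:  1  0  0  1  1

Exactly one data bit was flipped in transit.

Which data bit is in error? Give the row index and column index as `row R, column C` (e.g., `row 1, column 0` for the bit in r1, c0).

Recompute each row's even parity and compare to rp:
  r0: data parity 1, sent rp 1 → ok
  r1: data parity 1, sent rp 0 → mismatch
  r2: data parity 1, sent rp 1 → ok
  r3: data parity 1, sent rp 1 → ok
Recompute each column's even parity and compare to cp:
  c0: data parity 1, sent cp 1 → ok
  c1: data parity 0, sent cp 0 → ok
  c2: data parity 0, sent cp 0 → ok
  c3: data parity 0, sent cp 1 → mismatch
  c4: data parity 1, sent cp 1 → ok
Exactly one row (r1) and one column (c3) fail → the flipped bit is at their intersection.

row 1, column 3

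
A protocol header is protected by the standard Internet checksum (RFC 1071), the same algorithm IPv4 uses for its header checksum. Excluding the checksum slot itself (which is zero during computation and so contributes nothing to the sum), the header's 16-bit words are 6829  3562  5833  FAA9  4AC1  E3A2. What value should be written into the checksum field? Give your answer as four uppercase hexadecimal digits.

One's-complement addition (fold any carry out of bit 15 back into bit 0):
  0x6829 + 0x3562 = 0x09D8B
  0x9D8B + 0x5833 = 0x0F5BE
  0xF5BE + 0xFAA9 = 0x1F067 → wrap carry → 0xF068
  0xF068 + 0x4AC1 = 0x13B29 → wrap carry → 0x3B2A
  0x3B2A + 0xE3A2 = 0x11ECC → wrap carry → 0x1ECD
One's-complement sum = 0x1ECD.
Checksum = ~0x1ECD & 0xFFFF = 0xE132.

E132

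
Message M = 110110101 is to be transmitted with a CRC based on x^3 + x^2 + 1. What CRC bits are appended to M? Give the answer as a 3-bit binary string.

111

Append 3 zeros: 110110101000. Divide by 1101 (XOR where the leading bit is 1):
  pos 0: 1101 XOR 1101 = 0000
  pos 4: 1010 XOR 1101 = 0111
  pos 5: 1111 XOR 1101 = 0010
  pos 7: 1000 XOR 1101 = 0101
  pos 8: 1010 XOR 1101 = 0111
Remainder (last 3 bits) = 111. This is the CRC / FCS.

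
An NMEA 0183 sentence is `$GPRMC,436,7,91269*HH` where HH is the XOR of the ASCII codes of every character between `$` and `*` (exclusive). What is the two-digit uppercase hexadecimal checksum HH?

54

XOR the ASCII codes of the payload characters:
  'G' = 0x47 → acc = 0x47
  'P' = 0x50 → acc = 0x17
  'R' = 0x52 → acc = 0x45
  'M' = 0x4D → acc = 0x08
  'C' = 0x43 → acc = 0x4B
  ',' = 0x2C → acc = 0x67
  '4' = 0x34 → acc = 0x53
  '3' = 0x33 → acc = 0x60
  '6' = 0x36 → acc = 0x56
  ',' = 0x2C → acc = 0x7A
  '7' = 0x37 → acc = 0x4D
  ',' = 0x2C → acc = 0x61
  '9' = 0x39 → acc = 0x58
  '1' = 0x31 → acc = 0x69
  '2' = 0x32 → acc = 0x5B
  '6' = 0x36 → acc = 0x6D
  '9' = 0x39 → acc = 0x54
Checksum = 0x54.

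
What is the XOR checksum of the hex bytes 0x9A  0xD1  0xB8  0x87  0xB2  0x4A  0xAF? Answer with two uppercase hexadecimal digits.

23

XOR the bytes together:
  start with 0x9A
  0x9A ⊕ 0xD1 = 0x4B
  0x4B ⊕ 0xB8 = 0xF3
  0xF3 ⊕ 0x87 = 0x74
  0x74 ⊕ 0xB2 = 0xC6
  0xC6 ⊕ 0x4A = 0x8C
  0x8C ⊕ 0xAF = 0x23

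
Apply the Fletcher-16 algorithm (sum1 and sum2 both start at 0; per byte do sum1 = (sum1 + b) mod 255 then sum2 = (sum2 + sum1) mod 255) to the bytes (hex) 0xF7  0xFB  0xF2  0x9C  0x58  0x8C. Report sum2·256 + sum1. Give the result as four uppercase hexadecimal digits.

Running sums (mod 255):
  after byte 0 (0xF7): sum1=247, sum2=247
  after byte 1 (0xFB): sum1=243, sum2=235
  after byte 2 (0xF2): sum1=230, sum2=210
  after byte 3 (0x9C): sum1=131, sum2=86
  after byte 4 (0x58): sum1=219, sum2=50
  after byte 5 (0x8C): sum1=104, sum2=154
Checksum = sum2·256 + sum1 = 154·256 + 104 = 39528 = 0x9A68.

9A68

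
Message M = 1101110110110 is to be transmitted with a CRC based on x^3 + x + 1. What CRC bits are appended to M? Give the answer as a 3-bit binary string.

011

Append 3 zeros: 1101110110110000. Divide by 1011 (XOR where the leading bit is 1):
  pos 0: 1101 XOR 1011 = 0110
  pos 1: 1101 XOR 1011 = 0110
  pos 2: 1101 XOR 1011 = 0110
  pos 3: 1100 XOR 1011 = 0111
  pos 4: 1111 XOR 1011 = 0100
  pos 5: 1001 XOR 1011 = 0010
  pos 7: 1001 XOR 1011 = 0010
  pos 9: 1010 XOR 1011 = 0001
  pos 12: 1000 XOR 1011 = 0011
Remainder (last 3 bits) = 011. This is the CRC / FCS.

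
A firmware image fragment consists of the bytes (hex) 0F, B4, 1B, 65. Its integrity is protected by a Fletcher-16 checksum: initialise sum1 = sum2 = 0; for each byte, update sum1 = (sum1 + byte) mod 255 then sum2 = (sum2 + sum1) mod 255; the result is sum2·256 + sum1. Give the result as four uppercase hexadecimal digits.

Running sums (mod 255):
  after byte 0 (0F): sum1=15, sum2=15
  after byte 1 (B4): sum1=195, sum2=210
  after byte 2 (1B): sum1=222, sum2=177
  after byte 3 (65): sum1=68, sum2=245
Checksum = sum2·256 + sum1 = 245·256 + 68 = 62788 = 0xF544.

F544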